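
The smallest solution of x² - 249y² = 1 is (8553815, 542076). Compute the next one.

Solutions to x² - Dy² = 1 are generated by powers of (x₀ + y₀√D).
The next solution satisfies x₁ + y₁√249 = (x₀ + y₀√249)², giving:
x₁ = x₀² + 249y₀² = 8553815² + 249·542076² = 73167751054225 + 73167751054224 = 146335502108449
y₁ = 2x₀y₀ = 2·8553815·542076 = 9273635639880

Verify: 146335502108449² - 249·9273635639880² = 21414079177331881724557185601 - 21414079177331881724557185600 = 1 ✓

x = 146335502108449, y = 9273635639880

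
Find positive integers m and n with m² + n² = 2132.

We need to find integers m, n > 0 such that m² + n² = 2132.
Trying m = 4: n² = 2132 - 4² = 2132 - 16 = 2116
n = 46
Check: 4² + 46² = 16 + 2116 = 2132 ✓

2132 = 4² + 46²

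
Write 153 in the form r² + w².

We need to find integers r, w > 0 such that r² + w² = 153.
Trying r = 3: w² = 153 - 3² = 153 - 9 = 144
w = 12
Check: 3² + 12² = 9 + 144 = 153 ✓

153 = 3² + 12²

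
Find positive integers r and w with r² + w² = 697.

We need to find integers r, w > 0 such that r² + w² = 697.
Trying r = 11: w² = 697 - 11² = 697 - 121 = 576
w = 24
Check: 11² + 24² = 121 + 576 = 697 ✓

697 = 11² + 24²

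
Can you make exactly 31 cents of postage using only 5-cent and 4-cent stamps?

We need non-negative x, y with 5x + 4y = 31.
gcd(5, 4) = 1 divides 31, so integer solutions exist.
Search for a non-negative one: x = 3 gives 4y = 31 - 15 = 16, so y = 4.
Check: 5·3 + 4·4 = 31 ✓

Yes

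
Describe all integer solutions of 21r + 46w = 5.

Step 1: Compute gcd(21, 46) = 1.
Since 1 divides 5, solutions exist.

Step 2: Find a particular solution using extended Euclidean algorithm.
We get r₀ = 55, w₀ = -25.
Check: 21*55 + 46*-25 = 5 = 5 ✓

Step 3: Write the general solution.
r = 55 + (46/1)t = 55 + 46t
w = -25 - (21/1)t = -25 - 21t
for any integer t.

r = 55 + 46t, w = -25 - 21t for integer t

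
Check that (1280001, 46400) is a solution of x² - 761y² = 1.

Compute x² = 1280001² = 1638402560001
Compute 761y² = 761·46400² = 761·2152960000 = 1638402560000
x² - 761y² = 1638402560001 - 1638402560000 = 1
Since this equals 1, (1280001, 46400) is a solution.

Yes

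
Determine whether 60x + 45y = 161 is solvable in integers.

Step 1: Compute gcd(60, 45).
gcd(60, 45) = 15

Step 2: Check divisibility.
Does 15 divide 161? 161 = 15 x 10 + 11, so no.

By the theorem on linear Diophantine equations, 60x + 45y = 161 has integer solutions if and only if gcd(60, 45) divides 161. Since 15 does not divide 161, no solutions exist.

No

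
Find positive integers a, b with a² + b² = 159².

We need a² + b² = 159² = 25281.
Trying: 135² + 84² = 18225 + 7056 = 25281 ✓

(135, 84, 159)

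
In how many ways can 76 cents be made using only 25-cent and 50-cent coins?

We need non-negative integers (x, y) with 25x + 50y = 76.
For each x from 0 to 3, check if (76 - 25x) is a non-negative multiple of 50.
Solutions (x, y): none
Count: 0

0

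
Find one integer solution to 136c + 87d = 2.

Step 1: Check solvability.
gcd(136, 87) = 1
Since 1 divides 2, solutions exist.

Step 2: Apply extended Euclidean algorithm to find gcd.
We find integers such that 136*x0 + 87*y0 = 1

Step 3: Scale the particular solution.
Multiply by 2/1 = 2:
c = 32, d = -50

Step 4: Verify.
136*(32) + 87*(-50) = 2 = 2 ✓

c = 32, d = -50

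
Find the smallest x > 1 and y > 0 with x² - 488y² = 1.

We seek the smallest positive integers (x, y) with x² - 488y² = 1, i.e., x² = 488y² + 1.
Try successive y values:
y = 1: x² = 488·1² + 1 = 489, not a perfect square
y = 2: x² = 488·2² + 1 = 1953, not a perfect square
y = 3: x² = 488·3² + 1 = 4393, not a perfect square
... continuing the search (or via continued fractions) ...
y = 11: x² = 488·11² + 1 = 59049, x = 243 ✓

Verify: 243² - 488·11² = 59049 - 59048 = 1 ✓

x = 243, y = 11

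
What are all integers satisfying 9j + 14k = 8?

Step 1: Compute gcd(9, 14) = 1.
Since 1 divides 8, solutions exist.

Step 2: Find a particular solution using extended Euclidean algorithm.
We get j₀ = -24, k₀ = 16.
Check: 9*-24 + 14*16 = 8 = 8 ✓

Step 3: Write the general solution.
j = -24 + (14/1)t = -24 + 14t
k = 16 - (9/1)t = 16 - 9t
for any integer t.

j = -24 + 14t, k = 16 - 9t for integer t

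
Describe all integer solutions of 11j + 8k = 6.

Step 1: Compute gcd(11, 8) = 1.
Since 1 divides 6, solutions exist.

Step 2: Find a particular solution using extended Euclidean algorithm.
We get j₀ = 18, k₀ = -24.
Check: 11*18 + 8*-24 = 6 = 6 ✓

Step 3: Write the general solution.
j = 18 + (8/1)t = 18 + 8t
k = -24 - (11/1)t = -24 - 11t
for any integer t.

j = 18 + 8t, k = -24 - 11t for integer t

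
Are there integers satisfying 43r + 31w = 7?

Step 1: Compute gcd(43, 31).
gcd(43, 31) = 1

Step 2: Check divisibility.
Does 1 divide 7? 7 = 1 x 7, so yes.

By the theorem on linear Diophantine equations, 43r + 31w = 7 has integer solutions if and only if gcd(43, 31) divides 7. Since 1 | 7, solutions exist.

Yes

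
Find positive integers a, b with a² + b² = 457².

We need a² + b² = 457² = 208849.
Trying: 425² + 168² = 180625 + 28224 = 208849 ✓

(425, 168, 457)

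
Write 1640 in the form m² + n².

We need to find integers m, n > 0 such that m² + n² = 1640.
Trying m = 14: n² = 1640 - 14² = 1640 - 196 = 1444
n = 38
Check: 14² + 38² = 196 + 1444 = 1640 ✓

1640 = 14² + 38²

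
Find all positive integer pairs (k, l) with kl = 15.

The positive divisors of 15 are: 1, 3, 5, 15.
Each divisor d gives the pair (d, 15/d):
(1, 15), (3, 5), (5, 3), (15, 1)

(1, 15), (3, 5), (5, 3), (15, 1)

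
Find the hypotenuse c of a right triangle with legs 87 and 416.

c² = a² + b² = 87² + 416² = 7569 + 173056 = 180625
c = sqrt(180625) = 425

425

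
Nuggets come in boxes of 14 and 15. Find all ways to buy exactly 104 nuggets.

We need non-negative integers (x, y) with 14x + 15y = 104.
For each x in 0..7, check if 104 - 14x is a non-negative multiple of 15.
x = 1: 15y = 90, y = 6 ✓

(1 boxes of 14, 6 boxes of 15)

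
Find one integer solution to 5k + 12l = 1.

Step 1: Check solvability.
gcd(5, 12) = 1
Since 1 divides 1, solutions exist.

Step 2: Apply extended Euclidean algorithm to find gcd.
We find integers such that 5*x0 + 12*y0 = 1

Step 3: Scale the particular solution.
Multiply by 1/1 = 1:
k = 5, l = -2

Step 4: Verify.
5*(5) + 12*(-2) = 1 = 1 ✓

k = 5, l = -2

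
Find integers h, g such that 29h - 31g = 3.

Step 1: Check solvability.
gcd(29, 31) = 1
Since 1 divides 3, solutions exist.

Step 2: Apply extended Euclidean algorithm to find gcd.
We find integers such that 29*x0 + 31*y0 = 1

Step 3: Scale the particular solution.
Multiply by 3/1 = 3:
h = 45, g = 42

Step 4: Verify.
29*(45) - 31*(42) = 3 = 3 ✓

h = 45, g = 42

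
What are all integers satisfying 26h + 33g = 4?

Step 1: Compute gcd(26, 33) = 1.
Since 1 divides 4, solutions exist.

Step 2: Find a particular solution using extended Euclidean algorithm.
We get h₀ = 56, g₀ = -44.
Check: 26*56 + 33*-44 = 4 = 4 ✓

Step 3: Write the general solution.
h = 56 + (33/1)t = 56 + 33t
g = -44 - (26/1)t = -44 - 26t
for any integer t.

h = 56 + 33t, g = -44 - 26t for integer t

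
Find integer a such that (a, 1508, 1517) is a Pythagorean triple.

a² = c² - b² = 1517² - 1508² = 2301289 - 2274064 = 27225
a = sqrt(27225) = 165

165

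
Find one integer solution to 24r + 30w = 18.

Step 1: Check solvability.
gcd(24, 30) = 6
Since 6 divides 18, solutions exist.

Step 2: Apply extended Euclidean algorithm to find gcd.
We find integers such that 24*x0 + 30*y0 = 6

Step 3: Scale the particular solution.
Multiply by 18/6 = 3:
r = -3, w = 3

Step 4: Verify.
24*(-3) + 30*(3) = 18 = 18 ✓

r = -3, w = 3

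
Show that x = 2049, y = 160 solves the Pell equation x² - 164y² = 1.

Compute x² = 2049² = 4198401
Compute 164y² = 164·160² = 164·25600 = 4198400
x² - 164y² = 4198401 - 4198400 = 1
Since this equals 1, (2049, 160) is a solution.

Yes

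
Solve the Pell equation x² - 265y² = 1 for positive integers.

We seek the smallest positive integers (x, y) with x² - 265y² = 1, i.e., x² = 265y² + 1.
Try successive y values:
y = 1: x² = 265·1² + 1 = 266, not a perfect square
y = 2: x² = 265·2² + 1 = 1061, not a perfect square
y = 3: x² = 265·3² + 1 = 2386, not a perfect square
... continuing the search (or via continued fractions) ...
y = 4529712: x² = 265·4529712² + 1 = 5437347062780161, x = 73738369 ✓

Verify: 73738369² - 265·4529712² = 5437347062780161 - 5437347062780160 = 1 ✓

x = 73738369, y = 4529712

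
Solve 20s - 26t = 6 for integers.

Step 1: Check solvability.
gcd(20, 26) = 2
Since 2 divides 6, solutions exist.

Step 2: Apply extended Euclidean algorithm to find gcd.
We find integers such that 20*x0 + 26*y0 = 2

Step 3: Scale the particular solution.
Multiply by 6/2 = 3:
s = 12, t = 9

Step 4: Verify.
20*(12) - 26*(9) = 6 = 6 ✓

s = 12, t = 9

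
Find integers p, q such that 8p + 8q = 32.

Step 1: Check solvability.
gcd(8, 8) = 8
Since 8 divides 32, solutions exist.

Step 2: Apply extended Euclidean algorithm to find gcd.
We find integers such that 8*x0 + 8*y0 = 8

Step 3: Scale the particular solution.
Multiply by 32/8 = 4:
p = 0, q = 4

Step 4: Verify.
8*(0) + 8*(4) = 32 = 32 ✓

p = 0, q = 4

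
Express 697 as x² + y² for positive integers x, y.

We need to find integers x, y > 0 such that x² + y² = 697.
Trying x = 11: y² = 697 - 11² = 697 - 121 = 576
y = 24
Check: 11² + 24² = 121 + 576 = 697 ✓

697 = 11² + 24²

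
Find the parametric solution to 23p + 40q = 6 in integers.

Step 1: Compute gcd(23, 40) = 1.
Since 1 divides 6, solutions exist.

Step 2: Find a particular solution using extended Euclidean algorithm.
We get p₀ = 42, q₀ = -24.
Check: 23*42 + 40*-24 = 6 = 6 ✓

Step 3: Write the general solution.
p = 42 + (40/1)t = 42 + 40t
q = -24 - (23/1)t = -24 - 23t
for any integer t.

p = 42 + 40t, q = -24 - 23t for integer t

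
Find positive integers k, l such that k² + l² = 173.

Search for k with 173 - k² a perfect square.
k = 2: 173 - 2² = 173 - 4 = 169 = 13² ✓
So k = 2, l = 13.

k = 2, l = 13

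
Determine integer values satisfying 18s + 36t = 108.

Step 1: Check solvability.
gcd(18, 36) = 18
Since 18 divides 108, solutions exist.

Step 2: Apply extended Euclidean algorithm to find gcd.
We find integers such that 18*x0 + 36*y0 = 18

Step 3: Scale the particular solution.
Multiply by 108/18 = 6:
s = 6, t = 0

Step 4: Verify.
18*(6) + 36*(0) = 108 = 108 ✓

s = 6, t = 0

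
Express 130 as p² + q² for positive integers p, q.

We need to find integers p, q > 0 such that p² + q² = 130.
Trying p = 3: q² = 130 - 3² = 130 - 9 = 121
q = 11
Check: 3² + 11² = 9 + 121 = 130 ✓

130 = 3² + 11²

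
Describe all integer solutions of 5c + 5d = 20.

Step 1: Compute gcd(5, 5) = 5.
Since 5 divides 20, solutions exist.

Step 2: Find a particular solution using extended Euclidean algorithm.
We get c₀ = 0, d₀ = 4.
Check: 5*0 + 5*4 = 20 = 20 ✓

Step 3: Write the general solution.
c = 0 + (5/5)t = 0 + 1t
d = 4 - (5/5)t = 4 - 1t
for any integer t.

c = 0 + 1t, d = 4 - 1t for integer t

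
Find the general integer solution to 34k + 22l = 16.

Step 1: Compute gcd(34, 22) = 2.
Since 2 divides 16, solutions exist.

Step 2: Find a particular solution using extended Euclidean algorithm.
We get k₀ = 16, l₀ = -24.
Check: 34*16 + 22*-24 = 16 = 16 ✓

Step 3: Write the general solution.
k = 16 + (22/2)t = 16 + 11t
l = -24 - (34/2)t = -24 - 17t
for any integer t.

k = 16 + 11t, l = -24 - 17t for integer t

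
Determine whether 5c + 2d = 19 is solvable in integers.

Step 1: Compute gcd(5, 2).
gcd(5, 2) = 1

Step 2: Check divisibility.
Does 1 divide 19? 19 = 1 x 19, so yes.

By the theorem on linear Diophantine equations, 5c + 2d = 19 has integer solutions if and only if gcd(5, 2) divides 19. Since 1 | 19, solutions exist.

Yes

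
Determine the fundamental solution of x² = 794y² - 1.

We need x² = 794y² - 1. Try successive y:
y = 1: x² = 794·1² - 1 = 793, not a perfect square
y = 2: x² = 794·2² - 1 = 3175, not a perfect square
y = 3: x² = 794·3² - 1 = 7145, not a perfect square
...
y = 1073: x² = 794·1073² - 1 = 914155225 = 30235² ✓
Check: 30235² - 794·1073² = 914155225 - 914155226 = -1 ✓

x = 30235, y = 1073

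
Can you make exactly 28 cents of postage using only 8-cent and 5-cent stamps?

We need non-negative x, y with 8x + 5y = 28.
gcd(8, 5) = 1 divides 28, so integer solutions exist.
Search for a non-negative one: x = 1 gives 5y = 28 - 8 = 20, so y = 4.
Check: 8·1 + 5·4 = 28 ✓

Yes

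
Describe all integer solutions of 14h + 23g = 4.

Step 1: Compute gcd(14, 23) = 1.
Since 1 divides 4, solutions exist.

Step 2: Find a particular solution using extended Euclidean algorithm.
We get h₀ = 20, g₀ = -12.
Check: 14*20 + 23*-12 = 4 = 4 ✓

Step 3: Write the general solution.
h = 20 + (23/1)t = 20 + 23t
g = -12 - (14/1)t = -12 - 14t
for any integer t.

h = 20 + 23t, g = -12 - 14t for integer t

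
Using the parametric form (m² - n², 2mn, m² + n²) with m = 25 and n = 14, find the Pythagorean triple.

a = m² - n² = 25² - 14² = 625 - 196 = 429
b = 2mn = 2·25·14 = 700
c = m² + n² = 625 + 196 = 821
Verify: 429² + 700² = 184041 + 490000 = 674041 = 821² ✓

(429, 700, 821)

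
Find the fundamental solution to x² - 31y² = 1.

We seek the smallest positive integers (x, y) with x² - 31y² = 1, i.e., x² = 31y² + 1.
Try successive y values:
y = 1: x² = 31·1² + 1 = 32, not a perfect square
y = 2: x² = 31·2² + 1 = 125, not a perfect square
y = 3: x² = 31·3² + 1 = 280, not a perfect square
... continuing the search (or via continued fractions) ...
y = 273: x² = 31·273² + 1 = 2310400, x = 1520 ✓

Verify: 1520² - 31·273² = 2310400 - 2310399 = 1 ✓

x = 1520, y = 273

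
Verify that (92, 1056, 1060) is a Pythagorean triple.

Compute a² + b² = 92² + 1056² = 8464 + 1115136 = 1123600
Compute c² = 1060² = 1123600
Since 1123600 = 1123600, confirmed.

Yes, it is a Pythagorean triple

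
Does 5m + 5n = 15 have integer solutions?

Step 1: Compute gcd(5, 5).
gcd(5, 5) = 5

Step 2: Check divisibility.
Does 5 divide 15? 15 = 5 x 3, so yes.

By the theorem on linear Diophantine equations, 5m + 5n = 15 has integer solutions if and only if gcd(5, 5) divides 15. Since 5 | 15, solutions exist.

Yes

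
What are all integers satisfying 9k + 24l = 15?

Step 1: Compute gcd(9, 24) = 3.
Since 3 divides 15, solutions exist.

Step 2: Find a particular solution using extended Euclidean algorithm.
We get k₀ = 15, l₀ = -5.
Check: 9*15 + 24*-5 = 15 = 15 ✓

Step 3: Write the general solution.
k = 15 + (24/3)t = 15 + 8t
l = -5 - (9/3)t = -5 - 3t
for any integer t.

k = 15 + 8t, l = -5 - 3t for integer t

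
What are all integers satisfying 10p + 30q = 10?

Step 1: Compute gcd(10, 30) = 10.
Since 10 divides 10, solutions exist.

Step 2: Find a particular solution using extended Euclidean algorithm.
We get p₀ = 1, q₀ = 0.
Check: 10*1 + 30*0 = 10 = 10 ✓

Step 3: Write the general solution.
p = 1 + (30/10)t = 1 + 3t
q = 0 - (10/10)t = 0 - 1t
for any integer t.

p = 1 + 3t, q = 0 - 1t for integer t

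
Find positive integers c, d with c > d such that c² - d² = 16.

Factor: c² - d² = (c+d)(c-d) = 16.
We need two factors of 16 with the same parity.
Use c+d = 8 and c-d = 2 (product 8·2 = 16).
Adding: 2c = 10, so c = 5.
Subtracting: 2d = 6, so d = 3.
Check: 5² - 3² = 25 - 9 = 16 ✓

c = 5, d = 3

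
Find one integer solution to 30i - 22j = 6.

Step 1: Check solvability.
gcd(30, 22) = 2
Since 2 divides 6, solutions exist.

Step 2: Apply extended Euclidean algorithm to find gcd.
We find integers such that 30*x0 + 22*y0 = 2

Step 3: Scale the particular solution.
Multiply by 6/2 = 3:
i = 9, j = 12

Step 4: Verify.
30*(9) - 22*(12) = 6 = 6 ✓

i = 9, j = 12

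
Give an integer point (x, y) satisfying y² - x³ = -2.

Try small integer x values and check whether x³ - 2 is a perfect square.
x = 3: x³ - 2 = 3³ - 2 = 27 - 2 = 25
Is 25 a perfect square? 5² = 25 ✓
So (x, y) = (3, -5) is a solution.

x = 3, y = -5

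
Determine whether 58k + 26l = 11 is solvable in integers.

Step 1: Compute gcd(58, 26).
gcd(58, 26) = 2

Step 2: Check divisibility.
Does 2 divide 11? 11 = 2 x 5 + 1, so no.

By the theorem on linear Diophantine equations, 58k + 26l = 11 has integer solutions if and only if gcd(58, 26) divides 11. Since 2 does not divide 11, no solutions exist.

No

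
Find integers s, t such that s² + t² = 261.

We need to find integers s, t > 0 such that s² + t² = 261.
Trying s = 6: t² = 261 - 6² = 261 - 36 = 225
t = 15
Check: 6² + 15² = 36 + 225 = 261 ✓

261 = 6² + 15²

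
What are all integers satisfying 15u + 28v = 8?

Step 1: Compute gcd(15, 28) = 1.
Since 1 divides 8, solutions exist.

Step 2: Find a particular solution using extended Euclidean algorithm.
We get u₀ = -104, v₀ = 56.
Check: 15*-104 + 28*56 = 8 = 8 ✓

Step 3: Write the general solution.
u = -104 + (28/1)t = -104 + 28t
v = 56 - (15/1)t = 56 - 15t
for any integer t.

u = -104 + 28t, v = 56 - 15t for integer t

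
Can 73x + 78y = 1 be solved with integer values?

Step 1: Compute gcd(73, 78).
gcd(73, 78) = 1

Step 2: Check divisibility.
Does 1 divide 1? 1 = 1 x 1, so yes.

By the theorem on linear Diophantine equations, 73x + 78y = 1 has integer solutions if and only if gcd(73, 78) divides 1. Since 1 | 1, solutions exist.

Yes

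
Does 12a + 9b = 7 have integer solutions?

Step 1: Compute gcd(12, 9).
gcd(12, 9) = 3

Step 2: Check divisibility.
Does 3 divide 7? 7 = 3 x 2 + 1, so no.

By the theorem on linear Diophantine equations, 12a + 9b = 7 has integer solutions if and only if gcd(12, 9) divides 7. Since 3 does not divide 7, no solutions exist.

No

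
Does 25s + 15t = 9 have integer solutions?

Step 1: Compute gcd(25, 15).
gcd(25, 15) = 5

Step 2: Check divisibility.
Does 5 divide 9? 9 = 5 x 1 + 4, so no.

By the theorem on linear Diophantine equations, 25s + 15t = 9 has integer solutions if and only if gcd(25, 15) divides 9. Since 5 does not divide 9, no solutions exist.

No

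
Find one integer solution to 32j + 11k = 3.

Step 1: Check solvability.
gcd(32, 11) = 1
Since 1 divides 3, solutions exist.

Step 2: Apply extended Euclidean algorithm to find gcd.
We find integers such that 32*x0 + 11*y0 = 1

Step 3: Scale the particular solution.
Multiply by 3/1 = 3:
j = -3, k = 9

Step 4: Verify.
32*(-3) + 11*(9) = 3 = 3 ✓

j = -3, k = 9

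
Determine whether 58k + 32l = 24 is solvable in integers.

Step 1: Compute gcd(58, 32).
gcd(58, 32) = 2

Step 2: Check divisibility.
Does 2 divide 24? 24 = 2 x 12, so yes.

By the theorem on linear Diophantine equations, 58k + 32l = 24 has integer solutions if and only if gcd(58, 32) divides 24. Since 2 | 24, solutions exist.

Yes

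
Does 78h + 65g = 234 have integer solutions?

Step 1: Compute gcd(78, 65).
gcd(78, 65) = 13

Step 2: Check divisibility.
Does 13 divide 234? 234 = 13 x 18, so yes.

By the theorem on linear Diophantine equations, 78h + 65g = 234 has integer solutions if and only if gcd(78, 65) divides 234. Since 13 | 234, solutions exist.

Yes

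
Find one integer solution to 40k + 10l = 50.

Step 1: Check solvability.
gcd(40, 10) = 10
Since 10 divides 50, solutions exist.

Step 2: Apply extended Euclidean algorithm to find gcd.
We find integers such that 40*x0 + 10*y0 = 10

Step 3: Scale the particular solution.
Multiply by 50/10 = 5:
k = 0, l = 5

Step 4: Verify.
40*(0) + 10*(5) = 50 = 50 ✓

k = 0, l = 5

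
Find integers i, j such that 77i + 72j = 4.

Step 1: Check solvability.
gcd(77, 72) = 1
Since 1 divides 4, solutions exist.

Step 2: Apply extended Euclidean algorithm to find gcd.
We find integers such that 77*x0 + 72*y0 = 1

Step 3: Scale the particular solution.
Multiply by 4/1 = 4:
i = 116, j = -124

Step 4: Verify.
77*(116) + 72*(-124) = 4 = 4 ✓

i = 116, j = -124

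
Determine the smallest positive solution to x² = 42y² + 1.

We seek the smallest positive integers (x, y) with x² - 42y² = 1, i.e., x² = 42y² + 1.
Try successive y values:
y = 1: x² = 42·1² + 1 = 43, not a perfect square
y = 2: x² = 42·2² + 1 = 169, x = 13 ✓

Verify: 13² - 42·2² = 169 - 168 = 1 ✓

x = 13, y = 2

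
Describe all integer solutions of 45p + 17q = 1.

Step 1: Compute gcd(45, 17) = 1.
Since 1 divides 1, solutions exist.

Step 2: Find a particular solution using extended Euclidean algorithm.
We get p₀ = -3, q₀ = 8.
Check: 45*-3 + 17*8 = 1 = 1 ✓

Step 3: Write the general solution.
p = -3 + (17/1)t = -3 + 17t
q = 8 - (45/1)t = 8 - 45t
for any integer t.

p = -3 + 17t, q = 8 - 45t for integer t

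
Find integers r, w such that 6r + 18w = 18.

Step 1: Check solvability.
gcd(6, 18) = 6
Since 6 divides 18, solutions exist.

Step 2: Apply extended Euclidean algorithm to find gcd.
We find integers such that 6*x0 + 18*y0 = 6

Step 3: Scale the particular solution.
Multiply by 18/6 = 3:
r = 3, w = 0

Step 4: Verify.
6*(3) + 18*(0) = 18 = 18 ✓

r = 3, w = 0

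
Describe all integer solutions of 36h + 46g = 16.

Step 1: Compute gcd(36, 46) = 2.
Since 2 divides 16, solutions exist.

Step 2: Find a particular solution using extended Euclidean algorithm.
We get h₀ = 72, g₀ = -56.
Check: 36*72 + 46*-56 = 16 = 16 ✓

Step 3: Write the general solution.
h = 72 + (46/2)t = 72 + 23t
g = -56 - (36/2)t = -56 - 18t
for any integer t.

h = 72 + 23t, g = -56 - 18t for integer t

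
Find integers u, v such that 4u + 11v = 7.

Step 1: Check solvability.
gcd(4, 11) = 1
Since 1 divides 7, solutions exist.

Step 2: Apply extended Euclidean algorithm to find gcd.
We find integers such that 4*x0 + 11*y0 = 1

Step 3: Scale the particular solution.
Multiply by 7/1 = 7:
u = 21, v = -7

Step 4: Verify.
4*(21) + 11*(-7) = 7 = 7 ✓

u = 21, v = -7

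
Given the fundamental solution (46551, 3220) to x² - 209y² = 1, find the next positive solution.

Solutions to x² - Dy² = 1 are generated by powers of (x₀ + y₀√D).
The next solution satisfies x₁ + y₁√209 = (x₀ + y₀√209)², giving:
x₁ = x₀² + 209y₀² = 46551² + 209·3220² = 2166995601 + 2166995600 = 4333991201
y₁ = 2x₀y₀ = 2·46551·3220 = 299788440

Verify: 4333991201² - 209·299788440² = 18783479730345422401 - 18783479730345422400 = 1 ✓

x = 4333991201, y = 299788440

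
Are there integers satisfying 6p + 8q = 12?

Step 1: Compute gcd(6, 8).
gcd(6, 8) = 2

Step 2: Check divisibility.
Does 2 divide 12? 12 = 2 x 6, so yes.

By the theorem on linear Diophantine equations, 6p + 8q = 12 has integer solutions if and only if gcd(6, 8) divides 12. Since 2 | 12, solutions exist.

Yes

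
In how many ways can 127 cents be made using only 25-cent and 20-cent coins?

We need non-negative integers (x, y) with 25x + 20y = 127.
For each x from 0 to 5, check if (127 - 25x) is a non-negative multiple of 20.
Solutions (x, y): none
Count: 0

0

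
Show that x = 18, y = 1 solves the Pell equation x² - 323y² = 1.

Compute x² = 18² = 324
Compute 323y² = 323·1² = 323·1 = 323
x² - 323y² = 324 - 323 = 1
Since this equals 1, (18, 1) is a solution.

Yes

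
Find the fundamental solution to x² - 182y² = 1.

We seek the smallest positive integers (x, y) with x² - 182y² = 1, i.e., x² = 182y² + 1.
Try successive y values:
y = 1: x² = 182·1² + 1 = 183, not a perfect square
y = 2: x² = 182·2² + 1 = 729, x = 27 ✓

Verify: 27² - 182·2² = 729 - 728 = 1 ✓

x = 27, y = 2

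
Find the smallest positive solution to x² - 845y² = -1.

We need x² = 845y² - 1. Try successive y:
y = 1: x² = 845·1² - 1 = 844, not a perfect square
y = 2: x² = 845·2² - 1 = 3379, not a perfect square
y = 3: x² = 845·3² - 1 = 7604, not a perfect square
...
y = 421: x² = 845·421² - 1 = 149768644 = 12238² ✓
Check: 12238² - 845·421² = 149768644 - 149768645 = -1 ✓

x = 12238, y = 421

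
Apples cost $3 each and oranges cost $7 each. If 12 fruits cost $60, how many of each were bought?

Let a = apples, o = oranges.
a + o = 12
3a + 7o = 60
Substitute o = 12 - a:
3a + 7(12 - a) = 60
(3 - 7)a = 60 - 84
-4a = -24
a = 6, o = 12 - 6 = 6

Apples: 6, Oranges: 6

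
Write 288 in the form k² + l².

We need to find integers k, l > 0 such that k² + l² = 288.
Trying k = 12: l² = 288 - 12² = 288 - 144 = 144
l = 12
Check: 12² + 12² = 144 + 144 = 288 ✓

288 = 12² + 12²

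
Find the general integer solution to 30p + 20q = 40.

Step 1: Compute gcd(30, 20) = 10.
Since 10 divides 40, solutions exist.

Step 2: Find a particular solution using extended Euclidean algorithm.
We get p₀ = 4, q₀ = -4.
Check: 30*4 + 20*-4 = 40 = 40 ✓

Step 3: Write the general solution.
p = 4 + (20/10)t = 4 + 2t
q = -4 - (30/10)t = -4 - 3t
for any integer t.

p = 4 + 2t, q = -4 - 3t for integer t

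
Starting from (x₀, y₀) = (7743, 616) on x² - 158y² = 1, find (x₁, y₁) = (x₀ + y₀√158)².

Solutions to x² - Dy² = 1 are generated by powers of (x₀ + y₀√D).
The next solution satisfies x₁ + y₁√158 = (x₀ + y₀√158)², giving:
x₁ = x₀² + 158y₀² = 7743² + 158·616² = 59954049 + 59954048 = 119908097
y₁ = 2x₀y₀ = 2·7743·616 = 9539376

Verify: 119908097² - 158·9539376² = 14377951726161409 - 14377951726161408 = 1 ✓

x = 119908097, y = 9539376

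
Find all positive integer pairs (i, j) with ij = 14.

The positive divisors of 14 are: 1, 2, 7, 14.
Each divisor d gives the pair (d, 14/d):
(1, 14), (2, 7), (7, 2), (14, 1)

(1, 14), (2, 7), (7, 2), (14, 1)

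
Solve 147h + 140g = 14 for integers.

Step 1: Check solvability.
gcd(147, 140) = 7
Since 7 divides 14, solutions exist.

Step 2: Apply extended Euclidean algorithm to find gcd.
We find integers such that 147*x0 + 140*y0 = 7

Step 3: Scale the particular solution.
Multiply by 14/7 = 2:
h = 2, g = -2

Step 4: Verify.
147*(2) + 140*(-2) = 14 = 14 ✓

h = 2, g = -2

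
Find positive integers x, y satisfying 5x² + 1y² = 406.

Try small values of x and check whether (406 - 5x²)/1 is a perfect square.
x = 9: 5·9² = 405, so 1y² = 406 - 405 = 1, giving y² = 1, y = 1.
Check: 5·9² + 1·1² = 405 + 1 = 406 ✓

x = 9, y = 1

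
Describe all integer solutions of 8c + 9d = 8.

Step 1: Compute gcd(8, 9) = 1.
Since 1 divides 8, solutions exist.

Step 2: Find a particular solution using extended Euclidean algorithm.
We get c₀ = -8, d₀ = 8.
Check: 8*-8 + 9*8 = 8 = 8 ✓

Step 3: Write the general solution.
c = -8 + (9/1)t = -8 + 9t
d = 8 - (8/1)t = 8 - 8t
for any integer t.

c = -8 + 9t, d = 8 - 8t for integer t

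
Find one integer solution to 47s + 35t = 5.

Step 1: Check solvability.
gcd(47, 35) = 1
Since 1 divides 5, solutions exist.

Step 2: Apply extended Euclidean algorithm to find gcd.
We find integers such that 47*x0 + 35*y0 = 1

Step 3: Scale the particular solution.
Multiply by 5/1 = 5:
s = 15, t = -20

Step 4: Verify.
47*(15) + 35*(-20) = 5 = 5 ✓

s = 15, t = -20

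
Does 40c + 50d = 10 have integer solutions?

Step 1: Compute gcd(40, 50).
gcd(40, 50) = 10

Step 2: Check divisibility.
Does 10 divide 10? 10 = 10 x 1, so yes.

By the theorem on linear Diophantine equations, 40c + 50d = 10 has integer solutions if and only if gcd(40, 50) divides 10. Since 10 | 10, solutions exist.

Yes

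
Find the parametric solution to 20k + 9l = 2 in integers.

Step 1: Compute gcd(20, 9) = 1.
Since 1 divides 2, solutions exist.

Step 2: Find a particular solution using extended Euclidean algorithm.
We get k₀ = -8, l₀ = 18.
Check: 20*-8 + 9*18 = 2 = 2 ✓

Step 3: Write the general solution.
k = -8 + (9/1)t = -8 + 9t
l = 18 - (20/1)t = 18 - 20t
for any integer t.

k = -8 + 9t, l = 18 - 20t for integer t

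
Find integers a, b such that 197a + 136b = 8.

Step 1: Check solvability.
gcd(197, 136) = 1
Since 1 divides 8, solutions exist.

Step 2: Apply extended Euclidean algorithm to find gcd.
We find integers such that 197*x0 + 136*y0 = 1

Step 3: Scale the particular solution.
Multiply by 8/1 = 8:
a = 232, b = -336

Step 4: Verify.
197*(232) + 136*(-336) = 8 = 8 ✓

a = 232, b = -336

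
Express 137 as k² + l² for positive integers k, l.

We need to find integers k, l > 0 such that k² + l² = 137.
Trying k = 4: l² = 137 - 4² = 137 - 16 = 121
l = 11
Check: 4² + 11² = 16 + 121 = 137 ✓

137 = 4² + 11²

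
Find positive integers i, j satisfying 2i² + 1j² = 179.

Try small values of i and check whether (179 - 2i²)/1 is a perfect square.
i = 7: 2·7² = 98, so 1j² = 179 - 98 = 81, giving j² = 81, j = 9.
Check: 2·7² + 1·9² = 98 + 81 = 179 ✓

i = 7, j = 9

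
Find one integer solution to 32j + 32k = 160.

Step 1: Check solvability.
gcd(32, 32) = 32
Since 32 divides 160, solutions exist.

Step 2: Apply extended Euclidean algorithm to find gcd.
We find integers such that 32*x0 + 32*y0 = 32

Step 3: Scale the particular solution.
Multiply by 160/32 = 5:
j = 0, k = 5

Step 4: Verify.
32*(0) + 32*(5) = 160 = 160 ✓

j = 0, k = 5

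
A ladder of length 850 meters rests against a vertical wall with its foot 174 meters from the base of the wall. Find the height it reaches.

The ladder, wall, and ground form a right triangle with hypotenuse 850 and one leg 174.
By the Pythagorean theorem: h² = 850² - 174² = 722500 - 30276 = 692224
h = √692224 = 832 meters

832 meters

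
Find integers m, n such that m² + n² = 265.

We need to find integers m, n > 0 such that m² + n² = 265.
Trying m = 3: n² = 265 - 3² = 265 - 9 = 256
n = 16
Check: 3² + 16² = 9 + 256 = 265 ✓

265 = 3² + 16²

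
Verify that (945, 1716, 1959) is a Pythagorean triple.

Compute a² + b² = 945² + 1716² = 893025 + 2944656 = 3837681
Compute c² = 1959² = 3837681
Since 3837681 = 3837681, confirmed.

Yes, it is a Pythagorean triple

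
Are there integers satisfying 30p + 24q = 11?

Step 1: Compute gcd(30, 24).
gcd(30, 24) = 6

Step 2: Check divisibility.
Does 6 divide 11? 11 = 6 x 1 + 5, so no.

By the theorem on linear Diophantine equations, 30p + 24q = 11 has integer solutions if and only if gcd(30, 24) divides 11. Since 6 does not divide 11, no solutions exist.

No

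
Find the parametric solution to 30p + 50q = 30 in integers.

Step 1: Compute gcd(30, 50) = 10.
Since 10 divides 30, solutions exist.

Step 2: Find a particular solution using extended Euclidean algorithm.
We get p₀ = 6, q₀ = -3.
Check: 30*6 + 50*-3 = 30 = 30 ✓

Step 3: Write the general solution.
p = 6 + (50/10)t = 6 + 5t
q = -3 - (30/10)t = -3 - 3t
for any integer t.

p = 6 + 5t, q = -3 - 3t for integer t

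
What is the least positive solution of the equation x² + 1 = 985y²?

We need x² = 985y² - 1. Try successive y:
y = 1: x² = 985·1² - 1 = 984, not a perfect square
y = 2: x² = 985·2² - 1 = 3939, not a perfect square
y = 3: x² = 985·3² - 1 = 8864, not a perfect square
...
y = 13: x² = 985·13² - 1 = 166464 = 408² ✓
Check: 408² - 985·13² = 166464 - 166465 = -1 ✓

x = 408, y = 13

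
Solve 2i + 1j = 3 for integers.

Step 1: Check solvability.
gcd(2, 1) = 1
Since 1 divides 3, solutions exist.

Step 2: Apply extended Euclidean algorithm to find gcd.
We find integers such that 2*x0 + 1*y0 = 1

Step 3: Scale the particular solution.
Multiply by 3/1 = 3:
i = 0, j = 3

Step 4: Verify.
2*(0) + 1*(3) = 3 = 3 ✓

i = 0, j = 3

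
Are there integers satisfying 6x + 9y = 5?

Step 1: Compute gcd(6, 9).
gcd(6, 9) = 3

Step 2: Check divisibility.
Does 3 divide 5? 5 = 3 x 1 + 2, so no.

By the theorem on linear Diophantine equations, 6x + 9y = 5 has integer solutions if and only if gcd(6, 9) divides 5. Since 3 does not divide 5, no solutions exist.

No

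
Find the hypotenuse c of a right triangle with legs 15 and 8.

c² = a² + b² = 15² + 8² = 225 + 64 = 289
c = sqrt(289) = 17

17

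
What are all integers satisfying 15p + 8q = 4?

Step 1: Compute gcd(15, 8) = 1.
Since 1 divides 4, solutions exist.

Step 2: Find a particular solution using extended Euclidean algorithm.
We get p₀ = -4, q₀ = 8.
Check: 15*-4 + 8*8 = 4 = 4 ✓

Step 3: Write the general solution.
p = -4 + (8/1)t = -4 + 8t
q = 8 - (15/1)t = 8 - 15t
for any integer t.

p = -4 + 8t, q = 8 - 15t for integer t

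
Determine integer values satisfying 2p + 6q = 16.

Step 1: Check solvability.
gcd(2, 6) = 2
Since 2 divides 16, solutions exist.

Step 2: Apply extended Euclidean algorithm to find gcd.
We find integers such that 2*x0 + 6*y0 = 2

Step 3: Scale the particular solution.
Multiply by 16/2 = 8:
p = 8, q = 0

Step 4: Verify.
2*(8) + 6*(0) = 16 = 16 ✓

p = 8, q = 0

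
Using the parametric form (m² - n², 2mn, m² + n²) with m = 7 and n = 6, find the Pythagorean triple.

a = m² - n² = 49 - 36 = 13
b = 2mn = 2·7·6 = 84
c = m² + n² = 49 + 36 = 85
Verify: 13² + 84² = 169 + 7056 = 7225 = 85² ✓

(13, 84, 85)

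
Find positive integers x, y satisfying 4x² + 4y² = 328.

Try small values of x and check whether (328 - 4x²)/4 is a perfect square.
x = 9: 4·9² = 324, so 4y² = 328 - 324 = 4, giving y² = 1, y = 1.
Check: 4·9² + 4·1² = 324 + 4 = 328 ✓

x = 9, y = 1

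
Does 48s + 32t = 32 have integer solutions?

Step 1: Compute gcd(48, 32).
gcd(48, 32) = 16

Step 2: Check divisibility.
Does 16 divide 32? 32 = 16 x 2, so yes.

By the theorem on linear Diophantine equations, 48s + 32t = 32 has integer solutions if and only if gcd(48, 32) divides 32. Since 16 | 32, solutions exist.

Yes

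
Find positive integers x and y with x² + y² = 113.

We need to find integers x, y > 0 such that x² + y² = 113.
Trying x = 7: y² = 113 - 7² = 113 - 49 = 64
y = 8
Check: 7² + 8² = 49 + 64 = 113 ✓

113 = 7² + 8²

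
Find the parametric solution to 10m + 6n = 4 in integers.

Step 1: Compute gcd(10, 6) = 2.
Since 2 divides 4, solutions exist.

Step 2: Find a particular solution using extended Euclidean algorithm.
We get m₀ = -2, n₀ = 4.
Check: 10*-2 + 6*4 = 4 = 4 ✓

Step 3: Write the general solution.
m = -2 + (6/2)t = -2 + 3t
n = 4 - (10/2)t = 4 - 5t
for any integer t.

m = -2 + 3t, n = 4 - 5t for integer t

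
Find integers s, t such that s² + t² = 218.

We need to find integers s, t > 0 such that s² + t² = 218.
Trying s = 7: t² = 218 - 7² = 218 - 49 = 169
t = 13
Check: 7² + 13² = 49 + 169 = 218 ✓

218 = 7² + 13²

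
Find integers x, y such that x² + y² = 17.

We need to find integers x, y > 0 such that x² + y² = 17.
Trying x = 1: y² = 17 - 1² = 17 - 1 = 16
y = 4
Check: 1² + 4² = 1 + 16 = 17 ✓

17 = 1² + 4²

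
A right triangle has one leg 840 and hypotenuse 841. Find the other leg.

a² = c² - b² = 707281 - 705600 = 1681
a = 41

41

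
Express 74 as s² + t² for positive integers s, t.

We need to find integers s, t > 0 such that s² + t² = 74.
Trying s = 5: t² = 74 - 5² = 74 - 25 = 49
t = 7
Check: 5² + 7² = 25 + 49 = 74 ✓

74 = 5² + 7²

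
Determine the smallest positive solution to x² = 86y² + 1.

We seek the smallest positive integers (x, y) with x² - 86y² = 1, i.e., x² = 86y² + 1.
Try successive y values:
y = 1: x² = 86·1² + 1 = 87, not a perfect square
y = 2: x² = 86·2² + 1 = 345, not a perfect square
y = 3: x² = 86·3² + 1 = 775, not a perfect square
... continuing the search (or via continued fractions) ...
y = 1122: x² = 86·1122² + 1 = 108264025, x = 10405 ✓

Verify: 10405² - 86·1122² = 108264025 - 108264024 = 1 ✓

x = 10405, y = 1122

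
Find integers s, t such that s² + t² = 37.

We need to find integers s, t > 0 such that s² + t² = 37.
Trying s = 1: t² = 37 - 1² = 37 - 1 = 36
t = 6
Check: 1² + 6² = 1 + 36 = 37 ✓

37 = 1² + 6²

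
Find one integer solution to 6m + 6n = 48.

Step 1: Check solvability.
gcd(6, 6) = 6
Since 6 divides 48, solutions exist.

Step 2: Apply extended Euclidean algorithm to find gcd.
We find integers such that 6*x0 + 6*y0 = 6

Step 3: Scale the particular solution.
Multiply by 48/6 = 8:
m = 0, n = 8

Step 4: Verify.
6*(0) + 6*(8) = 48 = 48 ✓

m = 0, n = 8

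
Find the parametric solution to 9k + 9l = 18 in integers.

Step 1: Compute gcd(9, 9) = 9.
Since 9 divides 18, solutions exist.

Step 2: Find a particular solution using extended Euclidean algorithm.
We get k₀ = 0, l₀ = 2.
Check: 9*0 + 9*2 = 18 = 18 ✓

Step 3: Write the general solution.
k = 0 + (9/9)t = 0 + 1t
l = 2 - (9/9)t = 2 - 1t
for any integer t.

k = 0 + 1t, l = 2 - 1t for integer t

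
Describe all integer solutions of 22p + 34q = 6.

Step 1: Compute gcd(22, 34) = 2.
Since 2 divides 6, solutions exist.

Step 2: Find a particular solution using extended Euclidean algorithm.
We get p₀ = -9, q₀ = 6.
Check: 22*-9 + 34*6 = 6 = 6 ✓

Step 3: Write the general solution.
p = -9 + (34/2)t = -9 + 17t
q = 6 - (22/2)t = 6 - 11t
for any integer t.

p = -9 + 17t, q = 6 - 11t for integer t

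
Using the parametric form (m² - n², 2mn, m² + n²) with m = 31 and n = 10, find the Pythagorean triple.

a = m² - n² = 961 - 100 = 861
b = 2mn = 2·31·10 = 620
c = m² + n² = 961 + 100 = 1061
Verify: 861² + 620² = 741321 + 384400 = 1125721 = 1061² ✓

(861, 620, 1061)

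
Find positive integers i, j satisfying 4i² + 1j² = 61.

Try small values of i and check whether (61 - 4i²)/1 is a perfect square.
i = 3: 4·3² = 36, so 1j² = 61 - 36 = 25, giving j² = 25, j = 5.
Check: 4·3² + 1·5² = 36 + 25 = 61 ✓

i = 3, j = 5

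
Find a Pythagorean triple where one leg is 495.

We need the other leg and hypotenuse such that 495² + x² = c².
Take x = 952, c = 1073: 495² + 952² = 245025 + 906304 = 1151329 = 1073² ✓
Triple: (495, 952, 1073)

(495, 952, 1073)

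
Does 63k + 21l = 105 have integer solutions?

Step 1: Compute gcd(63, 21).
gcd(63, 21) = 21

Step 2: Check divisibility.
Does 21 divide 105? 105 = 21 x 5, so yes.

By the theorem on linear Diophantine equations, 63k + 21l = 105 has integer solutions if and only if gcd(63, 21) divides 105. Since 21 | 105, solutions exist.

Yes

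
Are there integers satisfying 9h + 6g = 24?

Step 1: Compute gcd(9, 6).
gcd(9, 6) = 3

Step 2: Check divisibility.
Does 3 divide 24? 24 = 3 x 8, so yes.

By the theorem on linear Diophantine equations, 9h + 6g = 24 has integer solutions if and only if gcd(9, 6) divides 24. Since 3 | 24, solutions exist.

Yes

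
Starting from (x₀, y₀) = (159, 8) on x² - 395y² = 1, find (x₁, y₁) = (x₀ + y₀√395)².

Solutions to x² - Dy² = 1 are generated by powers of (x₀ + y₀√D).
The next solution satisfies x₁ + y₁√395 = (x₀ + y₀√395)², giving:
x₁ = x₀² + 395y₀² = 159² + 395·8² = 25281 + 25280 = 50561
y₁ = 2x₀y₀ = 2·159·8 = 2544

Verify: 50561² - 395·2544² = 2556414721 - 2556414720 = 1 ✓

x = 50561, y = 2544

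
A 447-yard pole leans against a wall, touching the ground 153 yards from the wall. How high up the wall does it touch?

The ladder, wall, and ground form a right triangle with hypotenuse 447 and one leg 153.
By the Pythagorean theorem: h² = 447² - 153² = 199809 - 23409 = 176400
h = √176400 = 420 yards

420 yards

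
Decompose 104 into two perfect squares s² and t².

We need to find integers s, t > 0 such that s² + t² = 104.
Trying s = 2: t² = 104 - 2² = 104 - 4 = 100
t = 10
Check: 2² + 10² = 4 + 100 = 104 ✓

104 = 2² + 10²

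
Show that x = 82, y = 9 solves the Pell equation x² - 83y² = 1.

Compute x² = 82² = 6724
Compute 83y² = 83·9² = 83·81 = 6723
x² - 83y² = 6724 - 6723 = 1
Since this equals 1, (82, 9) is a solution.

Yes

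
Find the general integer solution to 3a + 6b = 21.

Step 1: Compute gcd(3, 6) = 3.
Since 3 divides 21, solutions exist.

Step 2: Find a particular solution using extended Euclidean algorithm.
We get a₀ = 7, b₀ = 0.
Check: 3*7 + 6*0 = 21 = 21 ✓

Step 3: Write the general solution.
a = 7 + (6/3)t = 7 + 2t
b = 0 - (3/3)t = 0 - 1t
for any integer t.

a = 7 + 2t, b = 0 - 1t for integer t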